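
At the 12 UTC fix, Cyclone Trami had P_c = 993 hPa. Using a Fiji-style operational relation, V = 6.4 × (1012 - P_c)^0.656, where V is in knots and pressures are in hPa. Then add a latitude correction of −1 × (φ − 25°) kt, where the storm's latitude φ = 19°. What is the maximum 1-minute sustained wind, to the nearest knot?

ΔP = 1012 − 993 = 19 hPa.
19^0.656 ≈ 6.900.
V ≈ 6.4 × 6.900 ≈ 44.2 kt.
Latitude correction: −1 × (19 − 25) = 6 kt.
Corrected V ≈ 50.2 kt → 50 kt.

50 kt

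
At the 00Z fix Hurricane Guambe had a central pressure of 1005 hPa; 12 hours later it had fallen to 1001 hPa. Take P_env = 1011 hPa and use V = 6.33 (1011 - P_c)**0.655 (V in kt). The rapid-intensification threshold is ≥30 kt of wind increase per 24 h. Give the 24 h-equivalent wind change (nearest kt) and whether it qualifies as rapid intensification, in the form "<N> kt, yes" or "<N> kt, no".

V₁: ΔP = 6, V ≈ 6.33 × 6^0.655 ≈ 20.47 kt.
V₂: ΔP = 10, V ≈ 6.33 × 10^0.655 ≈ 28.60 kt.
ΔV over 12 h = 8.13 kt → 24 h equivalent = 8.13 × 24/12 ≈ 16.26 kt.
16 kt < 30 kt ⇒ not rapid intensification.

16 kt, no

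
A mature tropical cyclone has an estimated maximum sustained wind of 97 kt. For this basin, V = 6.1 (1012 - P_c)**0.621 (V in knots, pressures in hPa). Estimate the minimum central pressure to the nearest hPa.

926 hPa

ΔP = (V / 6.1)^(1/0.621) = (97/6.1)^1.610.
97/6.1 = 15.902; 15.902^1.610 ≈ 86.04 hPa.
P_c = 1012 − 86.04 = 925.96 ≈ 926 hPa.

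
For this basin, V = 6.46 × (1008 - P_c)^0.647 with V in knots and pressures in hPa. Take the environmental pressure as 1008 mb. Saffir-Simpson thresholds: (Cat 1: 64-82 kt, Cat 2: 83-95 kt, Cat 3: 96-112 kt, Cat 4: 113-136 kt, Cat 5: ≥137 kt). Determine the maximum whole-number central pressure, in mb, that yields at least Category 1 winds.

973 mb

Category 1 begins at V = 64 kt.
Required ΔP = (64/6.46)^(1/0.647) = 9.907^1.546 ≈ 34.62 mb.
P_c ≤ 1008 − 34.62 = 973.38, so the highest integer P_c is 973 mb.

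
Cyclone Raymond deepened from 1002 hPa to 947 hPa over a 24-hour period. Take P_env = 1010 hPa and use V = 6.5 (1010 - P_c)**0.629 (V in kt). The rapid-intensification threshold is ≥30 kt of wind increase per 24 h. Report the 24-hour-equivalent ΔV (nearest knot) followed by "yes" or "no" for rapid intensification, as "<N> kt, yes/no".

V₁: ΔP = 8, V ≈ 6.5 × 8^0.629 ≈ 24.04 kt.
V₂: ΔP = 63, V ≈ 6.5 × 63^0.629 ≈ 88.04 kt.
ΔV over 24 h = 64.00 kt → 24 h equivalent = 64.00 × 24/24 ≈ 64.00 kt.
64 kt ≥ 30 kt ⇒ rapid intensification.

64 kt, yes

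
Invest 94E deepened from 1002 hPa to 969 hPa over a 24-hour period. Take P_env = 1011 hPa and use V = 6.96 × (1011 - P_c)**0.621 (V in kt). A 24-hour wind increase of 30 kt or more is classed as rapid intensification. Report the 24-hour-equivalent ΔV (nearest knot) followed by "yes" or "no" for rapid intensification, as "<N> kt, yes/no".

44 kt, yes

V₁: ΔP = 9, V ≈ 6.96 × 9^0.621 ≈ 27.24 kt.
V₂: ΔP = 42, V ≈ 6.96 × 42^0.621 ≈ 70.90 kt.
ΔV over 24 h = 43.66 kt → 24 h equivalent = 43.66 × 24/24 ≈ 43.66 kt.
44 kt ≥ 30 kt ⇒ rapid intensification.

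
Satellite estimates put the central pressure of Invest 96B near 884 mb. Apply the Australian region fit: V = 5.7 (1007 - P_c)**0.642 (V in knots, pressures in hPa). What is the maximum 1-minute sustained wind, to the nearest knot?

125 kt

ΔP = 1007 − 884 = 123 mb.
123^0.642 ≈ 21.964.
V ≈ 5.7 × 21.964 ≈ 125.2 kt.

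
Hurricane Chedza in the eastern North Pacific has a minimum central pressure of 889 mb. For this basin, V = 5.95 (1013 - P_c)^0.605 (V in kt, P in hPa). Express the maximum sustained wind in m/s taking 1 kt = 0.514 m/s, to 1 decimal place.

56.5 m/s

ΔP = 1013 − 889 = 124 mb.
V ≈ 5.95 × 124^0.605 = 5.95 × 18.472 ≈ 109.910 kt.
109.910 × 0.514 ≈ 56.49 m/s → 56.5 m/s.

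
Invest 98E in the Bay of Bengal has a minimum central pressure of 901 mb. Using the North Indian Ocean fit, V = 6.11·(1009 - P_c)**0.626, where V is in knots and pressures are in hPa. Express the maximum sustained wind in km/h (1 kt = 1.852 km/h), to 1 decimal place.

212.1 km/h

ΔP = 1009 − 901 = 108 mb.
V ≈ 6.11 × 108^0.626 = 6.11 × 18.747 ≈ 114.542 kt.
114.542 × 1.852 ≈ 212.13 km/h → 212.1 km/h.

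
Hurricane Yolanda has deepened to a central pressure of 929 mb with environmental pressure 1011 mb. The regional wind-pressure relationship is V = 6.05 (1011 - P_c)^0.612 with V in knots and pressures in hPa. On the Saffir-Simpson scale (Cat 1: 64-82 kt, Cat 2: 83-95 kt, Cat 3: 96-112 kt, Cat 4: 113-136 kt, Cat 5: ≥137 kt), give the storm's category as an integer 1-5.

2

ΔP = 1011 − 929 = 82 mb.
V ≈ 6.05 × 82^0.612 = 6.05 × 14.83 ≈ 90 kt.
90 kt falls in the Category 2 band.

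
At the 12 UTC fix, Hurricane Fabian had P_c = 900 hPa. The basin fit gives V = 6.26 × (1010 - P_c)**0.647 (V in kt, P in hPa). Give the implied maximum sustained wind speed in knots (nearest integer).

131 kt

ΔP = 1010 − 900 = 110 hPa.
110^0.647 ≈ 20.931.
V ≈ 6.26 × 20.931 ≈ 131.0 kt.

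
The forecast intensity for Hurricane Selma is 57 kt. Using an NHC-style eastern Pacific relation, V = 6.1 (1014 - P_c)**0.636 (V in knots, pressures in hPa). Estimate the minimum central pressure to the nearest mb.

980 mb

ΔP = (V / 6.1)^(1/0.636) = (57/6.1)^1.572.
57/6.1 = 9.344; 9.344^1.572 ≈ 33.57 mb.
P_c = 1014 − 33.57 = 980.43 ≈ 980 mb.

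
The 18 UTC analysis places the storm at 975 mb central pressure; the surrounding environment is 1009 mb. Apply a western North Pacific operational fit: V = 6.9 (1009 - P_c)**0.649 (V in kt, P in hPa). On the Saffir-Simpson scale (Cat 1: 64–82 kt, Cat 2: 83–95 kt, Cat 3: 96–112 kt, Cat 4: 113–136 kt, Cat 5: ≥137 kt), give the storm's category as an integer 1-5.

1

ΔP = 1009 − 975 = 34 mb.
V ≈ 6.9 × 34^0.649 = 6.9 × 9.86 ≈ 68 kt.
68 kt falls in the Category 1 band.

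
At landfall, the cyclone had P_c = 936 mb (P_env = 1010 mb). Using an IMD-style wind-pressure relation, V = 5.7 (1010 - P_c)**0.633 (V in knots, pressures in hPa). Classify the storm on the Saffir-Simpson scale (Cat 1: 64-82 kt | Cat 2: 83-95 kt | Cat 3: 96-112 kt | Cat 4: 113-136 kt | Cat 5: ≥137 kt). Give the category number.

ΔP = 1010 − 936 = 74 mb.
V ≈ 5.7 × 74^0.633 = 5.7 × 15.25 ≈ 87 kt.
87 kt falls in the Category 2 band.

2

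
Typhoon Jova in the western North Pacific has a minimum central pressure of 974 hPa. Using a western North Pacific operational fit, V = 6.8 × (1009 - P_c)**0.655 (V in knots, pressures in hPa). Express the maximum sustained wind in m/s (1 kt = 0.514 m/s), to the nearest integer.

ΔP = 1009 − 974 = 35 hPa.
V ≈ 6.8 × 35^0.655 = 6.8 × 10.265 ≈ 69.803 kt.
69.803 × 0.514 ≈ 35.88 m/s → 36 m/s.

36 m/s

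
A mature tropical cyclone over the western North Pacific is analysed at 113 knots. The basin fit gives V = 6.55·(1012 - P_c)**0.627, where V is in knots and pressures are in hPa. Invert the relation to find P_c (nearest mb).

918 mb

ΔP = (V / 6.55)^(1/0.627) = (113/6.55)^1.595.
113/6.55 = 17.252; 17.252^1.595 ≈ 93.89 mb.
P_c = 1012 − 93.89 = 918.11 ≈ 918 mb.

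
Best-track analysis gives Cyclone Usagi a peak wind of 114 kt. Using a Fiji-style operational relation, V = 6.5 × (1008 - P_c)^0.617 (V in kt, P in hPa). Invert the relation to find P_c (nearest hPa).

ΔP = (V / 6.5)^(1/0.617) = (114/6.5)^1.621.
114/6.5 = 17.538; 17.538^1.621 ≈ 103.80 hPa.
P_c = 1008 − 103.80 = 904.20 ≈ 904 hPa.

904 hPa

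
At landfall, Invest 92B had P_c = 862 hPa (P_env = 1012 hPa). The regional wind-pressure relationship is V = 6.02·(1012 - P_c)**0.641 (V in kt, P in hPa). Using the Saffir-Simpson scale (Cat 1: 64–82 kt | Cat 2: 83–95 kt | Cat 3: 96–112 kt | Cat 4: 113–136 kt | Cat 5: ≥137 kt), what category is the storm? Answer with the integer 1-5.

ΔP = 1012 − 862 = 150 hPa.
V ≈ 6.02 × 150^0.641 = 6.02 × 24.82 ≈ 149 kt.
149 kt falls in the Category 5 band.

5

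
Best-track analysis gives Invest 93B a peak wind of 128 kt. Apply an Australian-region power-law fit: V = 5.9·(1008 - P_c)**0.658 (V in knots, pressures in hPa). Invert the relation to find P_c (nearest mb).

ΔP = (V / 5.9)^(1/0.658) = (128/5.9)^1.520.
128/5.9 = 21.695; 21.695^1.520 ≈ 107.38 mb.
P_c = 1008 − 107.38 = 900.62 ≈ 901 mb.

901 mb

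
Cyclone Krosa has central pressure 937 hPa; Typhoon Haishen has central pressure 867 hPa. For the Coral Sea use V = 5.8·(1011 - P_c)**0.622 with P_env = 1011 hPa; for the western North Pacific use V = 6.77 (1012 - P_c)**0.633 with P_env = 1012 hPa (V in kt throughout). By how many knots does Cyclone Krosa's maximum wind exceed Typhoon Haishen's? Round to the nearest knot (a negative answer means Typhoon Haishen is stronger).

Cyclone Krosa: ΔP = 74; V ≈ 5.8 × 74^0.622 ≈ 84.35 kt.
Typhoon Haishen: ΔP = 145; V ≈ 6.77 × 145^0.633 ≈ 158.03 kt.
Difference ≈ 84.35 − 158.03 = -73.68 → -74 kt.

-74 kt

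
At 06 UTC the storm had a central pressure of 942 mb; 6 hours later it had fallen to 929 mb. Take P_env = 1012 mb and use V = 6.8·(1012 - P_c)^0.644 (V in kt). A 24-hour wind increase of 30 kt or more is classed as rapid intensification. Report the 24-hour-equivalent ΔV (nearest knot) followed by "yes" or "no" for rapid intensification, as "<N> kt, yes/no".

V₁: ΔP = 70, V ≈ 6.8 × 70^0.644 ≈ 104.89 kt.
V₂: ΔP = 83, V ≈ 6.8 × 83^0.644 ≈ 117.06 kt.
ΔV over 6 h = 12.17 kt → 24 h equivalent = 12.17 × 24/6 ≈ 48.68 kt.
49 kt ≥ 30 kt ⇒ rapid intensification.

49 kt, yes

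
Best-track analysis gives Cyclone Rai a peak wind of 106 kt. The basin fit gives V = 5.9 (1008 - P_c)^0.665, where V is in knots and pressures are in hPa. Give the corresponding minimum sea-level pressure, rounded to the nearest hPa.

ΔP = (V / 5.9)^(1/0.665) = (106/5.9)^1.504.
106/5.9 = 17.966; 17.966^1.504 ≈ 76.98 hPa.
P_c = 1008 − 76.98 = 931.02 ≈ 931 hPa.

931 hPa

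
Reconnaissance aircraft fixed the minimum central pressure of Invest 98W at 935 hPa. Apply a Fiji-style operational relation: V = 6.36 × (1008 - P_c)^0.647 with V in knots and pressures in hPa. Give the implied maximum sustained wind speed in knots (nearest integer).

102 kt

ΔP = 1008 − 935 = 73 hPa.
73^0.647 ≈ 16.054.
V ≈ 6.36 × 16.054 ≈ 102.1 kt.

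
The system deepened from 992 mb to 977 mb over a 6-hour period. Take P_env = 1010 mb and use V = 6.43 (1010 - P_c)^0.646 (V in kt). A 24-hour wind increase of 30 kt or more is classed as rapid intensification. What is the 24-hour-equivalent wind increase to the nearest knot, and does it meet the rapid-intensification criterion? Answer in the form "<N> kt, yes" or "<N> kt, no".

V₁: ΔP = 18, V ≈ 6.43 × 18^0.646 ≈ 41.60 kt.
V₂: ΔP = 33, V ≈ 6.43 × 33^0.646 ≈ 61.54 kt.
ΔV over 6 h = 19.94 kt → 24 h equivalent = 19.94 × 24/6 ≈ 79.76 kt.
80 kt ≥ 30 kt ⇒ rapid intensification.

80 kt, yes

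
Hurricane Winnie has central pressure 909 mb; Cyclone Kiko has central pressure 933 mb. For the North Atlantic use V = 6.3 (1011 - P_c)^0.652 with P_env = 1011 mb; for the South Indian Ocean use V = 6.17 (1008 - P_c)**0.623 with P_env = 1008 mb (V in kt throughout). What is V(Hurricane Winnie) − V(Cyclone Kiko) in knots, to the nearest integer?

38 kt

Hurricane Winnie: ΔP = 102; V ≈ 6.3 × 102^0.652 ≈ 128.51 kt.
Cyclone Kiko: ΔP = 75; V ≈ 6.17 × 75^0.623 ≈ 90.88 kt.
Difference ≈ 128.51 − 90.88 = 37.63 → 38 kt.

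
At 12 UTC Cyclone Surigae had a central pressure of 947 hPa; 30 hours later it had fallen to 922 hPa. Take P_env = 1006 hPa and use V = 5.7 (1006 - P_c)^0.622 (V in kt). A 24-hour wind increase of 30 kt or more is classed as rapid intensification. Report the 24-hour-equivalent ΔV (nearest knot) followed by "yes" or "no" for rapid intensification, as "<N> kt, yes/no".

14 kt, no

V₁: ΔP = 59, V ≈ 5.7 × 59^0.622 ≈ 72.00 kt.
V₂: ΔP = 84, V ≈ 5.7 × 84^0.622 ≈ 89.70 kt.
ΔV over 30 h = 17.70 kt → 24 h equivalent = 17.70 × 24/30 ≈ 14.16 kt.
14 kt < 30 kt ⇒ not rapid intensification.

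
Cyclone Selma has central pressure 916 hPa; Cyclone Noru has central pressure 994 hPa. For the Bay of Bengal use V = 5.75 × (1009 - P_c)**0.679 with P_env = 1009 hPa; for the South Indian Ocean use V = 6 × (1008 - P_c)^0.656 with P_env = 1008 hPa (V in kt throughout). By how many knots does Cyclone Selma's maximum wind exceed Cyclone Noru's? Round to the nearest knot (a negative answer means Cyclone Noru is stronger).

Cyclone Selma: ΔP = 93; V ≈ 5.75 × 93^0.679 ≈ 124.82 kt.
Cyclone Noru: ΔP = 14; V ≈ 6 × 14^0.656 ≈ 33.89 kt.
Difference ≈ 124.82 − 33.89 = 90.93 → 91 kt.

91 kt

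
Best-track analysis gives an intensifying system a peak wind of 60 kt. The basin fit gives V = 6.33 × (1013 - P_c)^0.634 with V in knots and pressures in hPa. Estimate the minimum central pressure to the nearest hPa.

ΔP = (V / 6.33)^(1/0.634) = (60/6.33)^1.577.
60/6.33 = 9.479; 9.479^1.577 ≈ 34.72 hPa.
P_c = 1013 − 34.72 = 978.28 ≈ 978 hPa.

978 hPa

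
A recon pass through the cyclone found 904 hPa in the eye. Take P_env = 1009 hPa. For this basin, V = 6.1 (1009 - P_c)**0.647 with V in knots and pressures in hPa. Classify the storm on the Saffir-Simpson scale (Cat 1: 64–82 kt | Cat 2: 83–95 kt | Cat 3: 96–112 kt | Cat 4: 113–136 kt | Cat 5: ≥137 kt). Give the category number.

4

ΔP = 1009 − 904 = 105 hPa.
V ≈ 6.1 × 105^0.647 = 6.1 × 20.31 ≈ 124 kt.
124 kt falls in the Category 4 band.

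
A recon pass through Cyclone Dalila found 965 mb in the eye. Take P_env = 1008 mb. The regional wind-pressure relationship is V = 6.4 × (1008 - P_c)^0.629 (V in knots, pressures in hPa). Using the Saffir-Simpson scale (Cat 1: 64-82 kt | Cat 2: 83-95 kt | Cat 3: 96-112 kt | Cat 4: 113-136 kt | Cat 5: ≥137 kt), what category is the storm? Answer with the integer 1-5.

ΔP = 1008 − 965 = 43 mb.
V ≈ 6.4 × 43^0.629 = 6.4 × 10.65 ≈ 68 kt.
68 kt falls in the Category 1 band.

1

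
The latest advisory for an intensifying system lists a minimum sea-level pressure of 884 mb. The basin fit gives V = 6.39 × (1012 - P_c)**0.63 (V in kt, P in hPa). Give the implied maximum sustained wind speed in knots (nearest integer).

ΔP = 1012 − 884 = 128 mb.
128^0.63 ≈ 21.259.
V ≈ 6.39 × 21.259 ≈ 135.8 kt.

136 kt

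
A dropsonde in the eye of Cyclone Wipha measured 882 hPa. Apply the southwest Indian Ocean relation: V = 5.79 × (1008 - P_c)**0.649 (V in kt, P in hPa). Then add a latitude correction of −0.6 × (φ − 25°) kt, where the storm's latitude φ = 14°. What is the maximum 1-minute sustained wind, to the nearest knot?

140 kt

ΔP = 1008 − 882 = 126 hPa.
126^0.649 ≈ 23.075.
V ≈ 5.79 × 23.075 ≈ 133.6 kt.
Latitude correction: −0.6 × (14 − 25) = 6.6 kt.
Corrected V ≈ 140.2 kt → 140 kt.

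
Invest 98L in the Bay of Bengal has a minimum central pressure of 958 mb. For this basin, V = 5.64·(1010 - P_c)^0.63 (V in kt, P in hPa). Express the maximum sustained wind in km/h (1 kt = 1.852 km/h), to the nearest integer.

126 km/h

ΔP = 1010 − 958 = 52 mb.
V ≈ 5.64 × 52^0.63 = 5.64 × 12.053 ≈ 67.977 kt.
67.977 × 1.852 ≈ 125.89 km/h → 126 km/h.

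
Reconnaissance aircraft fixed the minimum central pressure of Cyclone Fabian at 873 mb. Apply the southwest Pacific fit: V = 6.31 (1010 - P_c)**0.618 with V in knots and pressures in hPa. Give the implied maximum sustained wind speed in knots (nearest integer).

ΔP = 1010 − 873 = 137 mb.
137^0.618 ≈ 20.917.
V ≈ 6.31 × 20.917 ≈ 132.0 kt.

132 kt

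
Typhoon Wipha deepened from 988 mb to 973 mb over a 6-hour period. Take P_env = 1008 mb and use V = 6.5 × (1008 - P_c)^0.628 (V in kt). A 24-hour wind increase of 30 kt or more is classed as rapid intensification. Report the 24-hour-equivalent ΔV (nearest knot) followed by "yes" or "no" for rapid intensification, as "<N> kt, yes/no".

72 kt, yes

V₁: ΔP = 20, V ≈ 6.5 × 20^0.628 ≈ 42.65 kt.
V₂: ΔP = 35, V ≈ 6.5 × 35^0.628 ≈ 60.62 kt.
ΔV over 6 h = 17.97 kt → 24 h equivalent = 17.97 × 24/6 ≈ 71.88 kt.
72 kt ≥ 30 kt ⇒ rapid intensification.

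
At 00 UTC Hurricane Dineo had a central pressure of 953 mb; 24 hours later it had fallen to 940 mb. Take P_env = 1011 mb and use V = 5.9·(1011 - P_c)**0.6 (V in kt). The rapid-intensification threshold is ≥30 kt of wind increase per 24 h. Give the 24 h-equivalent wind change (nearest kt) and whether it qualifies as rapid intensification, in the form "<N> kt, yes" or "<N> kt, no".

V₁: ΔP = 58, V ≈ 5.9 × 58^0.6 ≈ 67.44 kt.
V₂: ΔP = 71, V ≈ 5.9 × 71^0.6 ≈ 76.14 kt.
ΔV over 24 h = 8.70 kt → 24 h equivalent = 8.70 × 24/24 ≈ 8.70 kt.
9 kt < 30 kt ⇒ not rapid intensification.

9 kt, no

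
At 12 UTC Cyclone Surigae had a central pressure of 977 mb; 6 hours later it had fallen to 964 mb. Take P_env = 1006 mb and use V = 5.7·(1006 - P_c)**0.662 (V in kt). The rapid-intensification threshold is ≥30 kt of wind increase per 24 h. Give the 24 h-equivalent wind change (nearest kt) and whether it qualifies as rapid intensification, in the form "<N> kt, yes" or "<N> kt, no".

59 kt, yes

V₁: ΔP = 29, V ≈ 5.7 × 29^0.662 ≈ 52.96 kt.
V₂: ΔP = 42, V ≈ 5.7 × 42^0.662 ≈ 67.68 kt.
ΔV over 6 h = 14.72 kt → 24 h equivalent = 14.72 × 24/6 ≈ 58.88 kt.
59 kt ≥ 30 kt ⇒ rapid intensification.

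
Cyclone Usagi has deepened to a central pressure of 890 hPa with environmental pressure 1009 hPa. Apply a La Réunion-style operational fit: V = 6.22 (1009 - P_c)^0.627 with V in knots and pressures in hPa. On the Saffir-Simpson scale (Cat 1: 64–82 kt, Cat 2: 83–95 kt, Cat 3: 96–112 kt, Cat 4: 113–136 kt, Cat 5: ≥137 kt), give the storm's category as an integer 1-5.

ΔP = 1009 − 890 = 119 hPa.
V ≈ 6.22 × 119^0.627 = 6.22 × 20.02 ≈ 124 kt.
124 kt falls in the Category 4 band.

4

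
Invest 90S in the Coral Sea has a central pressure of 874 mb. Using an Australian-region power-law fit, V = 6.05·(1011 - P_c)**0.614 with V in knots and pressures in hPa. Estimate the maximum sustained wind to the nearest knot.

ΔP = 1011 − 874 = 137 mb.
137^0.614 ≈ 20.509.
V ≈ 6.05 × 20.509 ≈ 124.1 kt.

124 kt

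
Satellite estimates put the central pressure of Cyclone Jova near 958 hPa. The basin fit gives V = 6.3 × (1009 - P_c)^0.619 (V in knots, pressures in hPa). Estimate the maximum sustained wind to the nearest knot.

72 kt

ΔP = 1009 − 958 = 51 hPa.
51^0.619 ≈ 11.402.
V ≈ 6.3 × 11.402 ≈ 71.8 kt.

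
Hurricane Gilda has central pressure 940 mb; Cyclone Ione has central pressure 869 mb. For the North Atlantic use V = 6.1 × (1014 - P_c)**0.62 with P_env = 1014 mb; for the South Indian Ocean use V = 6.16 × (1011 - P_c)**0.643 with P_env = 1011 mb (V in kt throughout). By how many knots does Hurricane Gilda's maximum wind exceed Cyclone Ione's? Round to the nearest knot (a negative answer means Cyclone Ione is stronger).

-61 kt

Hurricane Gilda: ΔP = 74; V ≈ 6.1 × 74^0.62 ≈ 87.95 kt.
Cyclone Ione: ΔP = 142; V ≈ 6.16 × 142^0.643 ≈ 149.11 kt.
Difference ≈ 87.95 − 149.11 = -61.16 → -61 kt.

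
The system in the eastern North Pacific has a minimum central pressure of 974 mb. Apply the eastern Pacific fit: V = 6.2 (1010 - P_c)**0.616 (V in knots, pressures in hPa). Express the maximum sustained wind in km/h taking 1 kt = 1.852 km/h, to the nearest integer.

104 km/h

ΔP = 1010 − 974 = 36 mb.
V ≈ 6.2 × 36^0.616 = 6.2 × 9.092 ≈ 56.373 kt.
56.373 × 1.852 ≈ 104.40 km/h → 104 km/h.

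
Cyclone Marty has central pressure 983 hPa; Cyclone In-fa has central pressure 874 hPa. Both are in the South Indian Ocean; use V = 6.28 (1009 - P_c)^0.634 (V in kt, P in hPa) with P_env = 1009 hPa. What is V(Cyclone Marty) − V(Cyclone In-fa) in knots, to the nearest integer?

Cyclone Marty: ΔP = 26; V ≈ 6.28 × 26^0.634 ≈ 49.55 kt.
Cyclone In-fa: ΔP = 135; V ≈ 6.28 × 135^0.634 ≈ 140.80 kt.
Difference ≈ 49.55 − 140.80 = -91.25 → -91 kt.

-91 kt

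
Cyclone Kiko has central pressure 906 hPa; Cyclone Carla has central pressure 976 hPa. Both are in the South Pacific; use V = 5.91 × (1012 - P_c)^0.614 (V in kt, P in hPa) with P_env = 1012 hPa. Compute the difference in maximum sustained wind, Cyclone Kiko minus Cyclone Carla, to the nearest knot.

Cyclone Kiko: ΔP = 106; V ≈ 5.91 × 106^0.614 ≈ 103.54 kt.
Cyclone Carla: ΔP = 36; V ≈ 5.91 × 36^0.614 ≈ 53.35 kt.
Difference ≈ 103.54 − 53.35 = 50.19 → 50 kt.

50 kt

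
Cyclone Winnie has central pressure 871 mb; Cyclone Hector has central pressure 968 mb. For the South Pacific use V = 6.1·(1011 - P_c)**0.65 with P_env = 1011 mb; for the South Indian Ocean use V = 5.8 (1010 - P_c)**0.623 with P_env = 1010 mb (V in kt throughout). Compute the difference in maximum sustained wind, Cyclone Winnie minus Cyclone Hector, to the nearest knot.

92 kt

Cyclone Winnie: ΔP = 140; V ≈ 6.1 × 140^0.65 ≈ 151.47 kt.
Cyclone Hector: ΔP = 42; V ≈ 5.8 × 42^0.623 ≈ 59.53 kt.
Difference ≈ 151.47 − 59.53 = 91.94 → 92 kt.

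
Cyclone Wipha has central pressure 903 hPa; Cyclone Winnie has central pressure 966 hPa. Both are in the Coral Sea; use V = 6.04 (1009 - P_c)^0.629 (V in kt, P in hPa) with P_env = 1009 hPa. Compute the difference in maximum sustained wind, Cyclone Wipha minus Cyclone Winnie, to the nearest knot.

49 kt

Cyclone Wipha: ΔP = 106; V ≈ 6.04 × 106^0.629 ≈ 113.49 kt.
Cyclone Winnie: ΔP = 43; V ≈ 6.04 × 43^0.629 ≈ 64.34 kt.
Difference ≈ 113.49 − 64.34 = 49.15 → 49 kt.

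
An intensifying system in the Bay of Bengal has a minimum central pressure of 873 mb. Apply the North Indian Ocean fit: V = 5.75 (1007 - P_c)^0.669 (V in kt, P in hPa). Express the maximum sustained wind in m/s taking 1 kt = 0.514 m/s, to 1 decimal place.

ΔP = 1007 − 873 = 134 mb.
V ≈ 5.75 × 134^0.669 = 5.75 × 26.487 ≈ 152.300 kt.
152.300 × 0.514 ≈ 78.28 m/s → 78.3 m/s.

78.3 m/s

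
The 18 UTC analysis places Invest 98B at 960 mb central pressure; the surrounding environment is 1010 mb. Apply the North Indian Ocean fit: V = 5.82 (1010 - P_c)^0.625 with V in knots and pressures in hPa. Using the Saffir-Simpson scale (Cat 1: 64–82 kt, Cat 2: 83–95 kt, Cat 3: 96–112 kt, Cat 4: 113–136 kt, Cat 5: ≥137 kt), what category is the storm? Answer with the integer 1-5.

ΔP = 1010 − 960 = 50 mb.
V ≈ 5.82 × 50^0.625 = 5.82 × 11.53 ≈ 67 kt.
67 kt falls in the Category 1 band.

1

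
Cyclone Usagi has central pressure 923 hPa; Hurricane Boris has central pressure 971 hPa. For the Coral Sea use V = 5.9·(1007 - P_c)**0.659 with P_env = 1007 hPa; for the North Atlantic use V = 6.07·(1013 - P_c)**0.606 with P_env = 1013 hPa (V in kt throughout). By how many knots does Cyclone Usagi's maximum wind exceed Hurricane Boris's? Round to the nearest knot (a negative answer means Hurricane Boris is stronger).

51 kt

Cyclone Usagi: ΔP = 84; V ≈ 5.9 × 84^0.659 ≈ 109.38 kt.
Hurricane Boris: ΔP = 42; V ≈ 6.07 × 42^0.606 ≈ 58.46 kt.
Difference ≈ 109.38 − 58.46 = 50.92 → 51 kt.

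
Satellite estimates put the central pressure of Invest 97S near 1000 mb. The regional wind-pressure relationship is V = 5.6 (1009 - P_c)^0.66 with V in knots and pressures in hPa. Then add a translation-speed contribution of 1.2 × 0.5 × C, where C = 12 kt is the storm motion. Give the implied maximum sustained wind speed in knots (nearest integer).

ΔP = 1009 − 1000 = 9 mb.
9^0.66 ≈ 4.264.
V ≈ 5.6 × 4.264 ≈ 23.9 kt.
Translation term: 1.2 × 0.5 × 12 = 7.2 kt.
Corrected V ≈ 31.1 kt → 31 kt.

31 kt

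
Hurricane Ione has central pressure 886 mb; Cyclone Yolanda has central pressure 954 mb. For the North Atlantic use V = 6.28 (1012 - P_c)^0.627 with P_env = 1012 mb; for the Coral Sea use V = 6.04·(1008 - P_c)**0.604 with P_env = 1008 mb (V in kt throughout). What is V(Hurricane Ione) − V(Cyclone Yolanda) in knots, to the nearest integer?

63 kt

Hurricane Ione: ΔP = 126; V ≈ 6.28 × 126^0.627 ≈ 130.28 kt.
Cyclone Yolanda: ΔP = 54; V ≈ 6.04 × 54^0.604 ≈ 67.21 kt.
Difference ≈ 130.28 − 67.21 = 63.07 → 63 kt.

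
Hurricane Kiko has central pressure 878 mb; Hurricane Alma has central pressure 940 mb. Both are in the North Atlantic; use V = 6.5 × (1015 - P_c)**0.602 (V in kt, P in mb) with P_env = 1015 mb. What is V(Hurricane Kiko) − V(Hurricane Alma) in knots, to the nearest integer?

38 kt

Hurricane Kiko: ΔP = 137; V ≈ 6.5 × 137^0.602 ≈ 125.67 kt.
Hurricane Alma: ΔP = 75; V ≈ 6.5 × 75^0.602 ≈ 87.44 kt.
Difference ≈ 125.67 − 87.44 = 38.23 → 38 kt.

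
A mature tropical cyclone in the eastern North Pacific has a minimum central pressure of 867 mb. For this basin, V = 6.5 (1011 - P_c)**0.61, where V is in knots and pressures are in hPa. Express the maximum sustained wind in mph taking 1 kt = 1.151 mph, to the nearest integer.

ΔP = 1011 − 867 = 144 mb.
V ≈ 6.5 × 144^0.61 = 6.5 × 20.730 ≈ 134.746 kt.
134.746 × 1.151 ≈ 155.09 mph → 155 mph.

155 mph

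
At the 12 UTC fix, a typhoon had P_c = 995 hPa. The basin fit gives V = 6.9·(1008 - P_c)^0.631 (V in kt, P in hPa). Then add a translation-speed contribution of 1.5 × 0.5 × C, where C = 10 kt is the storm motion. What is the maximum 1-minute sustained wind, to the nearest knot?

42 kt

ΔP = 1008 − 995 = 13 hPa.
13^0.631 ≈ 5.045.
V ≈ 6.9 × 5.045 ≈ 34.8 kt.
Translation term: 1.5 × 0.5 × 10 = 7.5 kt.
Corrected V ≈ 42.3 kt → 42 kt.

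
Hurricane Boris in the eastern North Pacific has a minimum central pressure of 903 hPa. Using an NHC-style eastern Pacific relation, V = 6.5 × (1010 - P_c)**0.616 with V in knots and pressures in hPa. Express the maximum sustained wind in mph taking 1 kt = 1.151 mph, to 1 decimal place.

ΔP = 1010 − 903 = 107 hPa.
V ≈ 6.5 × 107^0.616 = 6.5 × 17.787 ≈ 115.615 kt.
115.615 × 1.151 ≈ 133.07 mph → 133.1 mph.

133.1 mph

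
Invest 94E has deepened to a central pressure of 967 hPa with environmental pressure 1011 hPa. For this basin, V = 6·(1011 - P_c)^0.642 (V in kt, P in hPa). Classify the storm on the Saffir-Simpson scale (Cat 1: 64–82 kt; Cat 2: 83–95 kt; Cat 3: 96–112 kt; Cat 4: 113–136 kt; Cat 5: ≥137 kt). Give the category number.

1

ΔP = 1011 − 967 = 44 hPa.
V ≈ 6 × 44^0.642 = 6 × 11.35 ≈ 68 kt.
68 kt falls in the Category 1 band.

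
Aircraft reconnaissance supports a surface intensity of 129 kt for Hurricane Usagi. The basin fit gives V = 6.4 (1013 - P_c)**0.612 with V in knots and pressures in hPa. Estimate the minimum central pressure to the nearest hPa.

878 hPa

ΔP = (V / 6.4)^(1/0.612) = (129/6.4)^1.634.
129/6.4 = 20.156; 20.156^1.634 ≈ 135.33 hPa.
P_c = 1013 − 135.33 = 877.67 ≈ 878 hPa.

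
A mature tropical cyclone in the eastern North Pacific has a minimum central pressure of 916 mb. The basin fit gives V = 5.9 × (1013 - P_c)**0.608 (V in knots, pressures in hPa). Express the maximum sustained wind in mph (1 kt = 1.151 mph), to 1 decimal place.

ΔP = 1013 − 916 = 97 mb.
V ≈ 5.9 × 97^0.608 = 5.9 × 16.142 ≈ 95.238 kt.
95.238 × 1.151 ≈ 109.62 mph → 109.6 mph.

109.6 mph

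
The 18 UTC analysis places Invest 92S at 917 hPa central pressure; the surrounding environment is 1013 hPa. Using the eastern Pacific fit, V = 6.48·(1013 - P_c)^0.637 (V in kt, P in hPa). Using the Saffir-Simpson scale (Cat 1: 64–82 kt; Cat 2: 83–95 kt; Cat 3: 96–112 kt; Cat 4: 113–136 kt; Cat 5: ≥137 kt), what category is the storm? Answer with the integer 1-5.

4

ΔP = 1013 − 917 = 96 hPa.
V ≈ 6.48 × 96^0.637 = 6.48 × 18.31 ≈ 119 kt.
119 kt falls in the Category 4 band.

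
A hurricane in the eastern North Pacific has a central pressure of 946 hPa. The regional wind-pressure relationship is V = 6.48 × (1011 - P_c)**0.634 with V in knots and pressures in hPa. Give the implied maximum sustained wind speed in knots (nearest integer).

ΔP = 1011 − 946 = 65 hPa.
65^0.634 ≈ 14.105.
V ≈ 6.48 × 14.105 ≈ 91.4 kt.

91 kt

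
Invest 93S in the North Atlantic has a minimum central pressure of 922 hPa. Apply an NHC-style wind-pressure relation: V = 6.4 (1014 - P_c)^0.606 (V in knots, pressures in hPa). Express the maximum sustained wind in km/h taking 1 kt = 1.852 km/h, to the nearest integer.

ΔP = 1014 − 922 = 92 hPa.
V ≈ 6.4 × 92^0.606 = 6.4 × 15.490 ≈ 99.137 kt.
99.137 × 1.852 ≈ 183.60 km/h → 184 km/h.

184 km/h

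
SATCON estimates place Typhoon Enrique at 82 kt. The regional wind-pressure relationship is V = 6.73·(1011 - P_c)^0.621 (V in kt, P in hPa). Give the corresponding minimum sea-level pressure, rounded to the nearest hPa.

ΔP = (V / 6.73)^(1/0.621) = (82/6.73)^1.610.
82/6.73 = 12.184; 12.184^1.610 ≈ 56.04 hPa.
P_c = 1011 − 56.04 = 954.96 ≈ 955 hPa.

955 hPa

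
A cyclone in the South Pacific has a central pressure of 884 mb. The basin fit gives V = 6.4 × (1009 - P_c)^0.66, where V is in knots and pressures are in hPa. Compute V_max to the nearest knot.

155 kt

ΔP = 1009 − 884 = 125 mb.
125^0.66 ≈ 24.208.
V ≈ 6.4 × 24.208 ≈ 154.9 kt.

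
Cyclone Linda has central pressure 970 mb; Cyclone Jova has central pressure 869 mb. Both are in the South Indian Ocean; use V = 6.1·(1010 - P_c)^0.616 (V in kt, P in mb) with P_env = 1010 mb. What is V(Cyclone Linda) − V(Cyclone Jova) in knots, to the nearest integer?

-69 kt

Cyclone Linda: ΔP = 40; V ≈ 6.1 × 40^0.616 ≈ 59.18 kt.
Cyclone Jova: ΔP = 141; V ≈ 6.1 × 141^0.616 ≈ 128.60 kt.
Difference ≈ 59.18 − 128.60 = -69.42 → -69 kt.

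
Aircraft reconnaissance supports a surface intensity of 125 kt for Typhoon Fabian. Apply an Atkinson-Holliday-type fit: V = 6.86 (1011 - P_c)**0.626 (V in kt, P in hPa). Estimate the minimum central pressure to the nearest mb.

ΔP = (V / 6.86)^(1/0.626) = (125/6.86)^1.597.
125/6.86 = 18.222; 18.222^1.597 ≈ 103.21 mb.
P_c = 1011 − 103.21 = 907.79 ≈ 908 mb.

908 mb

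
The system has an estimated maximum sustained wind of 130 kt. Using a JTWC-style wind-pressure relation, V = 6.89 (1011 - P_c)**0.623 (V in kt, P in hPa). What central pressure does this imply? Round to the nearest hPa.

ΔP = (V / 6.89)^(1/0.623) = (130/6.89)^1.605.
130/6.89 = 18.868; 18.868^1.605 ≈ 111.61 hPa.
P_c = 1011 − 111.61 = 899.39 ≈ 899 hPa.

899 hPa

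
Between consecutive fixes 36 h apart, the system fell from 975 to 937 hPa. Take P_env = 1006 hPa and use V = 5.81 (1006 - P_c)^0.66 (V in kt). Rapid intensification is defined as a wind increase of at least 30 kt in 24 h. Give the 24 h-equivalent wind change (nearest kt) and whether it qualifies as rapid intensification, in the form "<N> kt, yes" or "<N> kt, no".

26 kt, no

V₁: ΔP = 31, V ≈ 5.81 × 31^0.66 ≈ 56.04 kt.
V₂: ΔP = 69, V ≈ 5.81 × 69^0.66 ≈ 95.02 kt.
ΔV over 36 h = 38.98 kt → 24 h equivalent = 38.98 × 24/36 ≈ 25.99 kt.
26 kt < 30 kt ⇒ not rapid intensification.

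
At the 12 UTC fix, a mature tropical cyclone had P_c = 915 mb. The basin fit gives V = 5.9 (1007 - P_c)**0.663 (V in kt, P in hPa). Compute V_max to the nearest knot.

118 kt

ΔP = 1007 − 915 = 92 mb.
92^0.663 ≈ 20.044.
V ≈ 5.9 × 20.044 ≈ 118.3 kt.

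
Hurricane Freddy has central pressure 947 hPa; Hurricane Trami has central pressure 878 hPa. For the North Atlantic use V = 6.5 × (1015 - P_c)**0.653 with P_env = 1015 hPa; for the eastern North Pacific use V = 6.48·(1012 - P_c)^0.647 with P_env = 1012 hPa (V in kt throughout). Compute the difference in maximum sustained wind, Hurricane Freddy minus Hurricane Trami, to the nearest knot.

Hurricane Freddy: ΔP = 68; V ≈ 6.5 × 68^0.653 ≈ 102.22 kt.
Hurricane Trami: ΔP = 134; V ≈ 6.48 × 134^0.647 ≈ 154.10 kt.
Difference ≈ 102.22 − 154.10 = -51.88 → -52 kt.

-52 kt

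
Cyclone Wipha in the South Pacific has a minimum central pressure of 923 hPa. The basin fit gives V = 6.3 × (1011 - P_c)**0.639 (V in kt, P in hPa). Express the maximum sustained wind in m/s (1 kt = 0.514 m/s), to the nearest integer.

ΔP = 1011 − 923 = 88 hPa.
V ≈ 6.3 × 88^0.639 = 6.3 × 17.479 ≈ 110.120 kt.
110.120 × 0.514 ≈ 56.60 m/s → 57 m/s.

57 m/s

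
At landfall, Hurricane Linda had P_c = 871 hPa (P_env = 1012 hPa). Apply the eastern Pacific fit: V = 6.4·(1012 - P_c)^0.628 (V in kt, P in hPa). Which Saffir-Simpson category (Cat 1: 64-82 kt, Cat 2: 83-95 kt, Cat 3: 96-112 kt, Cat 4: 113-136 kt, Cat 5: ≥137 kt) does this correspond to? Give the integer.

ΔP = 1012 − 871 = 141 hPa.
V ≈ 6.4 × 141^0.628 = 6.4 × 22.37 ≈ 143 kt.
143 kt falls in the Category 5 band.

5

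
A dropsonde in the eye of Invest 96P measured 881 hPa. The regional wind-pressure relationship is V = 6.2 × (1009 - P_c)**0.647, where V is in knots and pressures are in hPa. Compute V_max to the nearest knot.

143 kt

ΔP = 1009 − 881 = 128 hPa.
128^0.647 ≈ 23.087.
V ≈ 6.2 × 23.087 ≈ 143.1 kt.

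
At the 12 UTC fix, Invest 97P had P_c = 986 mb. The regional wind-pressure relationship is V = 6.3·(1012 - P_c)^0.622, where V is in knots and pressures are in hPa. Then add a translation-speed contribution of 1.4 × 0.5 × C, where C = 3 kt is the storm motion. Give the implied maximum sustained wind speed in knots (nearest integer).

ΔP = 1012 − 986 = 26 mb.
26^0.622 ≈ 7.588.
V ≈ 6.3 × 7.588 ≈ 47.8 kt.
Translation term: 1.4 × 0.5 × 3 = 2.1 kt.
Corrected V ≈ 49.9 kt → 50 kt.

50 kt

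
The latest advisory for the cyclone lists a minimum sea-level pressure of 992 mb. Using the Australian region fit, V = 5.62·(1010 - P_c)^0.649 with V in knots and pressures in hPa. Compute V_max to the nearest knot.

ΔP = 1010 − 992 = 18 mb.
18^0.649 ≈ 6.526.
V ≈ 5.62 × 6.526 ≈ 36.7 kt.

37 kt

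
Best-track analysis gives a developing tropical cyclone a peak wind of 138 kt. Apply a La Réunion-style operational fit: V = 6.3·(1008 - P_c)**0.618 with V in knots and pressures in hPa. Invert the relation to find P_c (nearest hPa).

ΔP = (V / 6.3)^(1/0.618) = (138/6.3)^1.618.
138/6.3 = 21.905; 21.905^1.618 ≈ 147.62 hPa.
P_c = 1008 − 147.62 = 860.38 ≈ 860 hPa.

860 hPa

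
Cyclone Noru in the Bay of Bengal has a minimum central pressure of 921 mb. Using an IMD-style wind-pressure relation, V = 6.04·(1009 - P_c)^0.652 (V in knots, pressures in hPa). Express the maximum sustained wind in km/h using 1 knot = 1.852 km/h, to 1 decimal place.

ΔP = 1009 − 921 = 88 mb.
V ≈ 6.04 × 88^0.652 = 6.04 × 18.527 ≈ 111.902 kt.
111.902 × 1.852 ≈ 207.24 km/h → 207.2 km/h.

207.2 km/h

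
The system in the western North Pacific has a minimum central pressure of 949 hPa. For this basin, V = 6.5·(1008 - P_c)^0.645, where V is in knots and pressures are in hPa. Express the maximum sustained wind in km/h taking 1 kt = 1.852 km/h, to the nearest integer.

167 km/h

ΔP = 1008 − 949 = 59 hPa.
V ≈ 6.5 × 59^0.645 = 6.5 × 13.874 ≈ 90.181 kt.
90.181 × 1.852 ≈ 167.01 km/h → 167 km/h.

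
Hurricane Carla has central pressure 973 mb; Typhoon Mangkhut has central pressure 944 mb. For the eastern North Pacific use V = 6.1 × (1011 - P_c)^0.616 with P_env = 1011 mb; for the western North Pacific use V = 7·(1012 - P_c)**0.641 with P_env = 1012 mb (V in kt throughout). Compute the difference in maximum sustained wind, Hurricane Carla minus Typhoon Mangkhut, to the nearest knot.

-47 kt

Hurricane Carla: ΔP = 38; V ≈ 6.1 × 38^0.616 ≈ 57.34 kt.
Typhoon Mangkhut: ΔP = 68; V ≈ 7 × 68^0.641 ≈ 104.65 kt.
Difference ≈ 57.34 − 104.65 = -47.31 → -47 kt.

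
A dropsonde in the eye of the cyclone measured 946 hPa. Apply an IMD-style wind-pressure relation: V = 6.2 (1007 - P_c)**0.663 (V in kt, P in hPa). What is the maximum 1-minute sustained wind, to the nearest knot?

ΔP = 1007 − 946 = 61 hPa.
61^0.663 ≈ 15.264.
V ≈ 6.2 × 15.264 ≈ 94.6 kt.

95 kt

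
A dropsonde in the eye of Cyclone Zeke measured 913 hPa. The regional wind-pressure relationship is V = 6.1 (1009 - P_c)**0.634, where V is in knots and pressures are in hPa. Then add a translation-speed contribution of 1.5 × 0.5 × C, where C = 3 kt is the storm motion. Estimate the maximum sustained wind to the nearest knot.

ΔP = 1009 − 913 = 96 hPa.
96^0.634 ≈ 18.062.
V ≈ 6.1 × 18.062 ≈ 110.2 kt.
Translation term: 1.5 × 0.5 × 3 = 2.25 kt.
Corrected V ≈ 112.45 kt → 112 kt.

112 kt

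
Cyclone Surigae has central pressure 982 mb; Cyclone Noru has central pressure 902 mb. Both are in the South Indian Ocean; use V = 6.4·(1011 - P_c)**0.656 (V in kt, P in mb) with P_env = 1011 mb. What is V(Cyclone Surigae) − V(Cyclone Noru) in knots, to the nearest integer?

Cyclone Surigae: ΔP = 29; V ≈ 6.4 × 29^0.656 ≈ 58.28 kt.
Cyclone Noru: ΔP = 109; V ≈ 6.4 × 109^0.656 ≈ 138.91 kt.
Difference ≈ 58.28 − 138.91 = -80.63 → -81 kt.

-81 kt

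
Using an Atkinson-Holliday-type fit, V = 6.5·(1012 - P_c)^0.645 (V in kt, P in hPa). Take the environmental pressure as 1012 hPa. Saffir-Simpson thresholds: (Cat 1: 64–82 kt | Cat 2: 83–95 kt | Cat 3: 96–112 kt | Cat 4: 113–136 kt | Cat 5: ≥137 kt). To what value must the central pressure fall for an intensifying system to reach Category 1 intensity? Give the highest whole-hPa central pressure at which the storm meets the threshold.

Category 1 begins at V = 64 kt.
Required ΔP = (64/6.5)^(1/0.645) = 9.846^1.550 ≈ 34.67 hPa.
P_c ≤ 1012 − 34.67 = 977.33, so the highest integer P_c is 977 hPa.

977 hPa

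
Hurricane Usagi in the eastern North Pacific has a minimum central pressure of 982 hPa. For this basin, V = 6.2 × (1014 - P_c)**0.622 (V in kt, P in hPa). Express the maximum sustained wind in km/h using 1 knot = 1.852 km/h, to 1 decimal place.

99.1 km/h

ΔP = 1014 − 982 = 32 hPa.
V ≈ 6.2 × 32^0.622 = 6.2 × 8.634 ≈ 53.530 kt.
53.530 × 1.852 ≈ 99.14 km/h → 99.1 km/h.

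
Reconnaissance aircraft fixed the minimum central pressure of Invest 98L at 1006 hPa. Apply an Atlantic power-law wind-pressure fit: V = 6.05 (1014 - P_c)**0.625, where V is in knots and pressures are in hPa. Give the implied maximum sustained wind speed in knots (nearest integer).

ΔP = 1014 − 1006 = 8 hPa.
8^0.625 ≈ 3.668.
V ≈ 6.05 × 3.668 ≈ 22.2 kt.

22 kt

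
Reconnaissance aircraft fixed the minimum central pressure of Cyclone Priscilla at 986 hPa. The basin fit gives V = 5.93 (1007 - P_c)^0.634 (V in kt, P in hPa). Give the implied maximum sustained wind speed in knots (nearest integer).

ΔP = 1007 − 986 = 21 hPa.
21^0.634 ≈ 6.891.
V ≈ 5.93 × 6.891 ≈ 40.9 kt.

41 kt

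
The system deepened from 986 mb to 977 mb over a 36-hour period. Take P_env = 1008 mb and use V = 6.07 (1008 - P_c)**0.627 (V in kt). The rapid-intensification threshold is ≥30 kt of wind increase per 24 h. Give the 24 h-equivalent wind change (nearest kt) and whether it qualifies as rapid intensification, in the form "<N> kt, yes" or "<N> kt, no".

V₁: ΔP = 22, V ≈ 6.07 × 22^0.627 ≈ 42.16 kt.
V₂: ΔP = 31, V ≈ 6.07 × 31^0.627 ≈ 52.27 kt.
ΔV over 36 h = 10.11 kt → 24 h equivalent = 10.11 × 24/36 ≈ 6.74 kt.
7 kt < 30 kt ⇒ not rapid intensification.

7 kt, no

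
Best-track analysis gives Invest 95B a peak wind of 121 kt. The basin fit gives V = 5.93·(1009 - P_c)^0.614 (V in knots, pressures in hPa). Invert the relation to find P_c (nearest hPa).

ΔP = (V / 5.93)^(1/0.614) = (121/5.93)^1.629.
121/5.93 = 20.405; 20.405^1.629 ≈ 135.87 hPa.
P_c = 1009 − 135.87 = 873.13 ≈ 873 hPa.

873 hPa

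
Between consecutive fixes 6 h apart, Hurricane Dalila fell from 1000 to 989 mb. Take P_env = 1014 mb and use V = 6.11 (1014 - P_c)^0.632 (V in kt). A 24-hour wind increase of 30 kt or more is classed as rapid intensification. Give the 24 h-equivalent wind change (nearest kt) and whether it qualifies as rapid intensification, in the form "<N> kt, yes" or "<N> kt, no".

57 kt, yes

V₁: ΔP = 14, V ≈ 6.11 × 14^0.632 ≈ 32.39 kt.
V₂: ΔP = 25, V ≈ 6.11 × 25^0.632 ≈ 46.72 kt.
ΔV over 6 h = 14.33 kt → 24 h equivalent = 14.33 × 24/6 ≈ 57.32 kt.
57 kt ≥ 30 kt ⇒ rapid intensification.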